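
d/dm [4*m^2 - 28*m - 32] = 8*m - 28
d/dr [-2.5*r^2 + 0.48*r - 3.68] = 0.48 - 5.0*r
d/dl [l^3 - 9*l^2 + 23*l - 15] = 3*l^2 - 18*l + 23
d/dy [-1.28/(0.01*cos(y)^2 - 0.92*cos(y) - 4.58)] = (1.1776 - 0.0256*cos(y))*sin(y)/(-0.01*cos(y)^2 + 0.92*cos(y) + 4.58)^2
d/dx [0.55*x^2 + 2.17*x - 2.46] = 1.1*x + 2.17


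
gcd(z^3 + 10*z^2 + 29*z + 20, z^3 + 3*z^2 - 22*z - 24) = z + 1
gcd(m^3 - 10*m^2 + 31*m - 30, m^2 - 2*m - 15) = m - 5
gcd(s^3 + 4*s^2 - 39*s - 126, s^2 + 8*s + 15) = s + 3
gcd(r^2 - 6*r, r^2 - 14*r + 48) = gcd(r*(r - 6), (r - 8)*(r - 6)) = r - 6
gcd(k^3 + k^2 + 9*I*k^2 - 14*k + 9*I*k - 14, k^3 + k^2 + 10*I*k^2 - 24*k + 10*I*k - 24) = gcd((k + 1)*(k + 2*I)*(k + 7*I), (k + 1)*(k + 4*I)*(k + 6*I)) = k + 1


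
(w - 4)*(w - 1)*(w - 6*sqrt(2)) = w^3 - 6*sqrt(2)*w^2 - 5*w^2 + 4*w + 30*sqrt(2)*w - 24*sqrt(2)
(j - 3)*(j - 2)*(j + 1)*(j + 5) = j^4 + j^3 - 19*j^2 + 11*j + 30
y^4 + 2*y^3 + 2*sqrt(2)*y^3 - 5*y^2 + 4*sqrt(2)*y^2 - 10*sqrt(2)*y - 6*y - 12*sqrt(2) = (y - 2)*(y + 1)*(y + 3)*(y + 2*sqrt(2))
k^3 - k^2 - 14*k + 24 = (k - 3)*(k - 2)*(k + 4)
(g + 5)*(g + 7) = g^2 + 12*g + 35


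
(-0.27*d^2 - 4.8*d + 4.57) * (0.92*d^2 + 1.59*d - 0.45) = -0.2484*d^4 - 4.8453*d^3 - 3.3061*d^2 + 9.4263*d - 2.0565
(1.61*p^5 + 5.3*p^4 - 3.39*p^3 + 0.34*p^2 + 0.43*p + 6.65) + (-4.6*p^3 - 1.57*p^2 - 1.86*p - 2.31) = 1.61*p^5 + 5.3*p^4 - 7.99*p^3 - 1.23*p^2 - 1.43*p + 4.34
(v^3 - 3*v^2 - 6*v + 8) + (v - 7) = v^3 - 3*v^2 - 5*v + 1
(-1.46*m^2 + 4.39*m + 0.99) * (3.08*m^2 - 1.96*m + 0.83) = -4.4968*m^4 + 16.3828*m^3 - 6.767*m^2 + 1.7033*m + 0.8217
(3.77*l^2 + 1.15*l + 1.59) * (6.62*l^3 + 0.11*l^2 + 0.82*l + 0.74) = 24.9574*l^5 + 8.0277*l^4 + 13.7437*l^3 + 3.9077*l^2 + 2.1548*l + 1.1766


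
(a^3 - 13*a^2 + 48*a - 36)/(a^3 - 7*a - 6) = (-a^3 + 13*a^2 - 48*a + 36)/(-a^3 + 7*a + 6)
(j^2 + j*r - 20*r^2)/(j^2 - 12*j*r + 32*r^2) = (-j - 5*r)/(-j + 8*r)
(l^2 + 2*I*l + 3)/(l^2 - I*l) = (l + 3*I)/l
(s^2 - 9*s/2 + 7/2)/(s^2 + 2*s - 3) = (s - 7/2)/(s + 3)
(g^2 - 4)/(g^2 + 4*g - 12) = (g + 2)/(g + 6)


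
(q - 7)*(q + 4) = q^2 - 3*q - 28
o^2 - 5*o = o*(o - 5)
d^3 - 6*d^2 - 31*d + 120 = (d - 8)*(d - 3)*(d + 5)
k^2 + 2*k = k*(k + 2)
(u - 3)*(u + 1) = u^2 - 2*u - 3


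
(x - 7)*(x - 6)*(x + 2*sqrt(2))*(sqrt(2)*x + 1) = sqrt(2)*x^4 - 13*sqrt(2)*x^3 + 5*x^3 - 65*x^2 + 44*sqrt(2)*x^2 - 26*sqrt(2)*x + 210*x + 84*sqrt(2)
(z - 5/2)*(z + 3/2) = z^2 - z - 15/4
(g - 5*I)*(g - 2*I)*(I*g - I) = I*g^3 + 7*g^2 - I*g^2 - 7*g - 10*I*g + 10*I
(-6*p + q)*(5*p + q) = -30*p^2 - p*q + q^2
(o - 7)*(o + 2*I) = o^2 - 7*o + 2*I*o - 14*I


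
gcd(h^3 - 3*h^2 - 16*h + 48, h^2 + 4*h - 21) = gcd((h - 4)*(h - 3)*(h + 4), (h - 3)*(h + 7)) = h - 3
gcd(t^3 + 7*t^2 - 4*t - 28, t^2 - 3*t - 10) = t + 2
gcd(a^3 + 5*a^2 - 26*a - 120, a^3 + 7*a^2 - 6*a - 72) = a^2 + 10*a + 24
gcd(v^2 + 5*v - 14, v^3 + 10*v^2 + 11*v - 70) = v^2 + 5*v - 14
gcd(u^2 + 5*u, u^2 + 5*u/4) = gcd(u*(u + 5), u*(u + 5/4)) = u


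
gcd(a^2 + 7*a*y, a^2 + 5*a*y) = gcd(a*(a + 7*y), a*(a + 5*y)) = a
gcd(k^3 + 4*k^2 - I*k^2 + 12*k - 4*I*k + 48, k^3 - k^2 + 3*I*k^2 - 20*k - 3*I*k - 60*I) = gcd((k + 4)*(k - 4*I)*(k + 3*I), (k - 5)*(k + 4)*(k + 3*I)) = k^2 + k*(4 + 3*I) + 12*I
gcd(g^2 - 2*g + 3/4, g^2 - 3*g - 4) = 1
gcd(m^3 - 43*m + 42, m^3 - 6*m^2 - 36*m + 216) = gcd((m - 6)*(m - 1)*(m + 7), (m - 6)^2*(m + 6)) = m - 6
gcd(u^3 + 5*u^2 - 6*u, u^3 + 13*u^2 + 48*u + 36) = u + 6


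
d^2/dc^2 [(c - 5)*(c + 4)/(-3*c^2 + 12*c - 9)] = 2*(-3*c^3 + 69*c^2 - 249*c + 263)/(3*(c^6 - 12*c^5 + 57*c^4 - 136*c^3 + 171*c^2 - 108*c + 27))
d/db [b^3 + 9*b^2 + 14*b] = 3*b^2 + 18*b + 14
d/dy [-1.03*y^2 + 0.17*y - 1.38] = 0.17 - 2.06*y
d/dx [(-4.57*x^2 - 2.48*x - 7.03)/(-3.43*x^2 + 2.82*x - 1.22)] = (-21.3938*x^2 - 37.075*x + 22.8502)/(11.7649*x^4 - 19.3452*x^3 + 16.3216*x^2 - 6.8808*x + 1.4884)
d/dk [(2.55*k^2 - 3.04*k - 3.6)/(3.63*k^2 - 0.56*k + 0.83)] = (9.6072*k^2 + 30.369*k - 4.5392)/(13.1769*k^4 - 4.0656*k^3 + 6.3394*k^2 - 0.9296*k + 0.6889)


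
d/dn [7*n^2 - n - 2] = 14*n - 1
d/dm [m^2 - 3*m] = 2*m - 3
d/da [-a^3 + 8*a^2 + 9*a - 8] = -3*a^2 + 16*a + 9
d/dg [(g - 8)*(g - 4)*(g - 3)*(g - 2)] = 4*g^3 - 51*g^2 + 196*g - 232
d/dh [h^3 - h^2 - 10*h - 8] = 3*h^2 - 2*h - 10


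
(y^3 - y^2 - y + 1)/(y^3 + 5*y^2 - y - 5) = (y - 1)/(y + 5)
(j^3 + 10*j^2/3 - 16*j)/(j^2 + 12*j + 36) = j*(3*j - 8)/(3*(j + 6))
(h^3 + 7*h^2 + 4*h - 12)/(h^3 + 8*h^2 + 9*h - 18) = (h + 2)/(h + 3)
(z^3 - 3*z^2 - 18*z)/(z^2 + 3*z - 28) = z*(z^2 - 3*z - 18)/(z^2 + 3*z - 28)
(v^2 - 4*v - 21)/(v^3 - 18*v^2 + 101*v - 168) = (v + 3)/(v^2 - 11*v + 24)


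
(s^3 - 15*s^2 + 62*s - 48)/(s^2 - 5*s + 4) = (s^2 - 14*s + 48)/(s - 4)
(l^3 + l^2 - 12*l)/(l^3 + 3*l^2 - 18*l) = (l + 4)/(l + 6)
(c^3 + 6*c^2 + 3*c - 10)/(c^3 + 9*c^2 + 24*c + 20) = (c - 1)/(c + 2)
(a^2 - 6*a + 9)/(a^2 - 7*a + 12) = (a - 3)/(a - 4)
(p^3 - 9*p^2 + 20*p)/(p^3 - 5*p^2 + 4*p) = (p - 5)/(p - 1)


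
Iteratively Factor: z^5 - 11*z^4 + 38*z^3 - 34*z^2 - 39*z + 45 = (z + 1)*(z^4 - 12*z^3 + 50*z^2 - 84*z + 45) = (z - 1)*(z + 1)*(z^3 - 11*z^2 + 39*z - 45) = (z - 3)*(z - 1)*(z + 1)*(z^2 - 8*z + 15) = (z - 3)^2*(z - 1)*(z + 1)*(z - 5)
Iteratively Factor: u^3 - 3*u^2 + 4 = (u - 2)*(u^2 - u - 2) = (u - 2)*(u + 1)*(u - 2)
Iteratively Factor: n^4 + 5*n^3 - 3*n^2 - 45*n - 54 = (n + 2)*(n^3 + 3*n^2 - 9*n - 27) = (n + 2)*(n + 3)*(n^2 - 9) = (n - 3)*(n + 2)*(n + 3)*(n + 3)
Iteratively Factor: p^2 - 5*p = (p - 5)*(p)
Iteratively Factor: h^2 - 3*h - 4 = (h + 1)*(h - 4)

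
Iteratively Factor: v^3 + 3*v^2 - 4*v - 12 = (v + 3)*(v^2 - 4) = (v - 2)*(v + 3)*(v + 2)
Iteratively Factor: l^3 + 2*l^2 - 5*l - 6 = (l + 1)*(l^2 + l - 6) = (l + 1)*(l + 3)*(l - 2)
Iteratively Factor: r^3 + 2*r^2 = (r + 2)*(r^2) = r*(r + 2)*(r)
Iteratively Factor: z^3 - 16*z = (z)*(z^2 - 16) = z*(z + 4)*(z - 4)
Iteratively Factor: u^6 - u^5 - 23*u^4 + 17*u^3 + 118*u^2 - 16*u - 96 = (u - 1)*(u^5 - 23*u^3 - 6*u^2 + 112*u + 96) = (u - 1)*(u + 2)*(u^4 - 2*u^3 - 19*u^2 + 32*u + 48) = (u - 4)*(u - 1)*(u + 2)*(u^3 + 2*u^2 - 11*u - 12) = (u - 4)*(u - 1)*(u + 2)*(u + 4)*(u^2 - 2*u - 3) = (u - 4)*(u - 1)*(u + 1)*(u + 2)*(u + 4)*(u - 3)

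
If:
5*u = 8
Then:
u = 8/5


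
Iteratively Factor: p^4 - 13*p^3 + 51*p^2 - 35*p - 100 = (p - 5)*(p^3 - 8*p^2 + 11*p + 20) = (p - 5)*(p + 1)*(p^2 - 9*p + 20) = (p - 5)^2*(p + 1)*(p - 4)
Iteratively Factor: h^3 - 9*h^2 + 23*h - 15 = (h - 1)*(h^2 - 8*h + 15) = (h - 5)*(h - 1)*(h - 3)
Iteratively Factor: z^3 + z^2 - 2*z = (z - 1)*(z^2 + 2*z) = z*(z - 1)*(z + 2)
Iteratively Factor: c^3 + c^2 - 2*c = (c)*(c^2 + c - 2) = c*(c + 2)*(c - 1)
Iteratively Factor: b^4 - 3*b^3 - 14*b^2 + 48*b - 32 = (b - 1)*(b^3 - 2*b^2 - 16*b + 32) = (b - 1)*(b + 4)*(b^2 - 6*b + 8) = (b - 2)*(b - 1)*(b + 4)*(b - 4)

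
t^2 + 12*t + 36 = (t + 6)^2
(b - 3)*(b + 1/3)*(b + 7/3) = b^3 - b^2/3 - 65*b/9 - 7/3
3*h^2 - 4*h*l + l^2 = (-3*h + l)*(-h + l)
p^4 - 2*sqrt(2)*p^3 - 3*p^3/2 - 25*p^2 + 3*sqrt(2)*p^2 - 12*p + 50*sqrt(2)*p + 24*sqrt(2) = (p - 6)*(p + 1/2)*(p + 4)*(p - 2*sqrt(2))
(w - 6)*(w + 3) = w^2 - 3*w - 18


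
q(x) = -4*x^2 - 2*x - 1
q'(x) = -8*x - 2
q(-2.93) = -29.48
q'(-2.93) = 21.44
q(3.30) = -51.16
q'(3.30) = -28.40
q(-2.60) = -22.84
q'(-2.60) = 18.80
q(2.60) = -33.24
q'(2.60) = -22.80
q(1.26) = -9.87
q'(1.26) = -12.08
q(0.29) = -1.92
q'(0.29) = -4.32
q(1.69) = -15.80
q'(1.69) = -15.52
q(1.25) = -9.75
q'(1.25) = -12.00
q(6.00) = -157.00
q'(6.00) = -50.00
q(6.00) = -157.00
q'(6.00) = -50.00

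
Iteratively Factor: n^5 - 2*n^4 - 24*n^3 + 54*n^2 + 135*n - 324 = (n - 3)*(n^4 + n^3 - 21*n^2 - 9*n + 108) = (n - 3)^2*(n^3 + 4*n^2 - 9*n - 36) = (n - 3)^2*(n + 4)*(n^2 - 9) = (n - 3)^2*(n + 3)*(n + 4)*(n - 3)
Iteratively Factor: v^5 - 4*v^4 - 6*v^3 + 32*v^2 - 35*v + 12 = (v - 1)*(v^4 - 3*v^3 - 9*v^2 + 23*v - 12) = (v - 1)*(v + 3)*(v^3 - 6*v^2 + 9*v - 4) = (v - 1)^2*(v + 3)*(v^2 - 5*v + 4) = (v - 4)*(v - 1)^2*(v + 3)*(v - 1)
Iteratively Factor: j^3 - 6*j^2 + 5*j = (j)*(j^2 - 6*j + 5) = j*(j - 1)*(j - 5)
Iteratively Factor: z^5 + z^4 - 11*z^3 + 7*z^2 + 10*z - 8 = (z - 1)*(z^4 + 2*z^3 - 9*z^2 - 2*z + 8) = (z - 2)*(z - 1)*(z^3 + 4*z^2 - z - 4) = (z - 2)*(z - 1)*(z + 4)*(z^2 - 1) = (z - 2)*(z - 1)^2*(z + 4)*(z + 1)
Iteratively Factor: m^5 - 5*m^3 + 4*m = (m - 1)*(m^4 + m^3 - 4*m^2 - 4*m) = (m - 2)*(m - 1)*(m^3 + 3*m^2 + 2*m) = (m - 2)*(m - 1)*(m + 2)*(m^2 + m) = m*(m - 2)*(m - 1)*(m + 2)*(m + 1)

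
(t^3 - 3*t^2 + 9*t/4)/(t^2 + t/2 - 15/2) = t*(4*t^2 - 12*t + 9)/(2*(2*t^2 + t - 15))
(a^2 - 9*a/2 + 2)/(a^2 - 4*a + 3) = (a^2 - 9*a/2 + 2)/(a^2 - 4*a + 3)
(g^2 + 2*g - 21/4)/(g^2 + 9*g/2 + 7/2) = (g - 3/2)/(g + 1)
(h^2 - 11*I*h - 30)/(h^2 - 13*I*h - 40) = (h - 6*I)/(h - 8*I)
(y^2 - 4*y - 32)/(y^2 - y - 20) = (y - 8)/(y - 5)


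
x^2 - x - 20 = (x - 5)*(x + 4)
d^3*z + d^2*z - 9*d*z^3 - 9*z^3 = (d - 3*z)*(d + 3*z)*(d*z + z)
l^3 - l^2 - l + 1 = (l - 1)^2*(l + 1)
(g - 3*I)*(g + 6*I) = g^2 + 3*I*g + 18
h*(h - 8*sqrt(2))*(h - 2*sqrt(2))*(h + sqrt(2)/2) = h^4 - 19*sqrt(2)*h^3/2 + 22*h^2 + 16*sqrt(2)*h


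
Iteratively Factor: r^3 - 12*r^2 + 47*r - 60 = (r - 5)*(r^2 - 7*r + 12) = (r - 5)*(r - 3)*(r - 4)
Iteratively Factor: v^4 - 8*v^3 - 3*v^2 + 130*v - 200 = (v + 4)*(v^3 - 12*v^2 + 45*v - 50) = (v - 5)*(v + 4)*(v^2 - 7*v + 10) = (v - 5)^2*(v + 4)*(v - 2)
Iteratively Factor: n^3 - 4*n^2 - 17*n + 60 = (n - 3)*(n^2 - n - 20) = (n - 3)*(n + 4)*(n - 5)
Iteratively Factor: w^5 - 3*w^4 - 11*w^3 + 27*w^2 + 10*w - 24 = (w + 3)*(w^4 - 6*w^3 + 7*w^2 + 6*w - 8) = (w - 4)*(w + 3)*(w^3 - 2*w^2 - w + 2) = (w - 4)*(w - 2)*(w + 3)*(w^2 - 1) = (w - 4)*(w - 2)*(w + 1)*(w + 3)*(w - 1)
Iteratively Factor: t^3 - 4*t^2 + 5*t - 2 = (t - 2)*(t^2 - 2*t + 1) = (t - 2)*(t - 1)*(t - 1)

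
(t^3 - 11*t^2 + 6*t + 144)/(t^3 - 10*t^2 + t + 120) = (t - 6)/(t - 5)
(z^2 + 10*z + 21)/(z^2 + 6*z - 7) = (z + 3)/(z - 1)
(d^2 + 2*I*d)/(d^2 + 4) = d/(d - 2*I)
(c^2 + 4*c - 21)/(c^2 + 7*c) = (c - 3)/c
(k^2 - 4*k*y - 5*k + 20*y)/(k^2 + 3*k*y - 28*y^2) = (k - 5)/(k + 7*y)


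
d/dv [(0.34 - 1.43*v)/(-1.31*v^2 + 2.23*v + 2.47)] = (-1.8733*v^2 + 0.8908*v - 4.2903)/(1.7161*v^4 - 5.8426*v^3 - 1.4985*v^2 + 11.0162*v + 6.1009)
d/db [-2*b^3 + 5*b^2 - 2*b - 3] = -6*b^2 + 10*b - 2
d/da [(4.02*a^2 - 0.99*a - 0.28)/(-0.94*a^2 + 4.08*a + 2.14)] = (15.471*a^2 + 16.6792*a - 0.9762)/(0.8836*a^4 - 7.6704*a^3 + 12.6232*a^2 + 17.4624*a + 4.5796)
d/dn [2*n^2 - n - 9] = 4*n - 1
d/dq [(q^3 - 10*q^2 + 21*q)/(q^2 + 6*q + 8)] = (q^4 + 12*q^3 - 57*q^2 - 160*q + 168)/(q^4 + 12*q^3 + 52*q^2 + 96*q + 64)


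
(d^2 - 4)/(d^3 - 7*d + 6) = (d + 2)/(d^2 + 2*d - 3)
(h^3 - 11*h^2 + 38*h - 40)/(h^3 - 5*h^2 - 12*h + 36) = (h^2 - 9*h + 20)/(h^2 - 3*h - 18)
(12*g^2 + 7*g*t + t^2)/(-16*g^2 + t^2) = (3*g + t)/(-4*g + t)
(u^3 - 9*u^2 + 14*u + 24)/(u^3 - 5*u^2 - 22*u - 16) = (u^2 - 10*u + 24)/(u^2 - 6*u - 16)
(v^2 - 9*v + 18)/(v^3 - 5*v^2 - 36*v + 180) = (v - 3)/(v^2 + v - 30)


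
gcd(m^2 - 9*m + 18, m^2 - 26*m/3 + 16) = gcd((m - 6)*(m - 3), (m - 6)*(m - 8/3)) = m - 6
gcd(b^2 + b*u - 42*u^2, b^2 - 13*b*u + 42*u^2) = -b + 6*u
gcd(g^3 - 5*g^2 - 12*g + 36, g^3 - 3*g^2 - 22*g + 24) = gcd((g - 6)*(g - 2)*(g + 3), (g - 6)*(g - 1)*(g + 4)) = g - 6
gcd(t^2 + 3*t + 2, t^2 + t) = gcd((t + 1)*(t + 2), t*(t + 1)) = t + 1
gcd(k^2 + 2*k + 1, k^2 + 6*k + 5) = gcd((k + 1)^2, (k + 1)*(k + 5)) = k + 1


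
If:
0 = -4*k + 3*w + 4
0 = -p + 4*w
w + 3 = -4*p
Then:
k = 59/68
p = -12/17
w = -3/17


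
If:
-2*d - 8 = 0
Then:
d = -4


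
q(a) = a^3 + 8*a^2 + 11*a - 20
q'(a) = 3*a^2 + 16*a + 11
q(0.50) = -12.38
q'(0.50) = 19.75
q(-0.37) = -23.03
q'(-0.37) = 5.49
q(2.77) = 93.11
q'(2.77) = 78.34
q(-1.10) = -23.75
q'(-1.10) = -2.97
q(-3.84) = -0.90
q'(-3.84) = -6.20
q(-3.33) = -4.84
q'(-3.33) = -9.01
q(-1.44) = -22.24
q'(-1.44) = -5.82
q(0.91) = -2.61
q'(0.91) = 28.04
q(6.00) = 550.00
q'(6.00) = 215.00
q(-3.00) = -8.00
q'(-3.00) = -10.00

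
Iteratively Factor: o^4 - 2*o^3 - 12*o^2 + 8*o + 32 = (o - 2)*(o^3 - 12*o - 16) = (o - 2)*(o + 2)*(o^2 - 2*o - 8) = (o - 4)*(o - 2)*(o + 2)*(o + 2)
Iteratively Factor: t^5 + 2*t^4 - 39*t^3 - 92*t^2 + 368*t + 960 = (t + 4)*(t^4 - 2*t^3 - 31*t^2 + 32*t + 240) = (t + 3)*(t + 4)*(t^3 - 5*t^2 - 16*t + 80) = (t + 3)*(t + 4)^2*(t^2 - 9*t + 20) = (t - 4)*(t + 3)*(t + 4)^2*(t - 5)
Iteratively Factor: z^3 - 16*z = (z + 4)*(z^2 - 4*z) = (z - 4)*(z + 4)*(z)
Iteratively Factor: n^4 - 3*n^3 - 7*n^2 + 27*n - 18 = (n + 3)*(n^3 - 6*n^2 + 11*n - 6) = (n - 3)*(n + 3)*(n^2 - 3*n + 2) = (n - 3)*(n - 2)*(n + 3)*(n - 1)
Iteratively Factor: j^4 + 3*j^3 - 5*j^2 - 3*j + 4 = (j - 1)*(j^3 + 4*j^2 - j - 4) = (j - 1)^2*(j^2 + 5*j + 4) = (j - 1)^2*(j + 1)*(j + 4)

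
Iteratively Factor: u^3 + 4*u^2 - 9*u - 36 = (u + 3)*(u^2 + u - 12) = (u + 3)*(u + 4)*(u - 3)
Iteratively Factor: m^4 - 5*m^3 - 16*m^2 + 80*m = (m + 4)*(m^3 - 9*m^2 + 20*m) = (m - 4)*(m + 4)*(m^2 - 5*m) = (m - 5)*(m - 4)*(m + 4)*(m)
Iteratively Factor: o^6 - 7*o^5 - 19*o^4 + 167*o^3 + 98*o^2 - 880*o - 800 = (o + 4)*(o^5 - 11*o^4 + 25*o^3 + 67*o^2 - 170*o - 200) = (o - 5)*(o + 4)*(o^4 - 6*o^3 - 5*o^2 + 42*o + 40) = (o - 5)^2*(o + 4)*(o^3 - o^2 - 10*o - 8) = (o - 5)^2*(o + 2)*(o + 4)*(o^2 - 3*o - 4) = (o - 5)^2*(o - 4)*(o + 2)*(o + 4)*(o + 1)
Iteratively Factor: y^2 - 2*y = (y - 2)*(y)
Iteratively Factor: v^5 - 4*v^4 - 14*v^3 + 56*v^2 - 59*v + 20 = (v - 1)*(v^4 - 3*v^3 - 17*v^2 + 39*v - 20) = (v - 1)^2*(v^3 - 2*v^2 - 19*v + 20) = (v - 5)*(v - 1)^2*(v^2 + 3*v - 4) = (v - 5)*(v - 1)^3*(v + 4)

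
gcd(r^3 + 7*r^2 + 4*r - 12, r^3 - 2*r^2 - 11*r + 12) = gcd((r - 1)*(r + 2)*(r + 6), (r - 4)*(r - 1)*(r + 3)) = r - 1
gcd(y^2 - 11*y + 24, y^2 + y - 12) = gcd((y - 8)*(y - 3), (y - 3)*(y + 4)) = y - 3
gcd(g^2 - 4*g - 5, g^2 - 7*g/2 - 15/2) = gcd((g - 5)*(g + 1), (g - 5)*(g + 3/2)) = g - 5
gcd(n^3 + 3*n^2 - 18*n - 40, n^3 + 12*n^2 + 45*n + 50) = n^2 + 7*n + 10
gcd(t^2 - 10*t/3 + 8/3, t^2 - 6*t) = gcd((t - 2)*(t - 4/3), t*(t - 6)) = 1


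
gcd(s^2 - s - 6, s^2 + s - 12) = s - 3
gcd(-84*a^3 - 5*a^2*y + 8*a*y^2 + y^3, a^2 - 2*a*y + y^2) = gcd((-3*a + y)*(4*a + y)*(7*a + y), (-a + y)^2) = 1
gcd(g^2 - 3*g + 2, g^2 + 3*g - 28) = 1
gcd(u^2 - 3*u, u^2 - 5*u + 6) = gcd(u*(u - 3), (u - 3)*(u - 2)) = u - 3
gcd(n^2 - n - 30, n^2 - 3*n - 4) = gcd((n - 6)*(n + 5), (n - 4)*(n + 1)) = 1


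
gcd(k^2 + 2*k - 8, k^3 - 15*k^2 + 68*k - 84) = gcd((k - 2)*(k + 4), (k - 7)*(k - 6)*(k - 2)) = k - 2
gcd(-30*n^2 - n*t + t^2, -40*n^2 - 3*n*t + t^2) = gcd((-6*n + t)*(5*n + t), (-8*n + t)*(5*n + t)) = 5*n + t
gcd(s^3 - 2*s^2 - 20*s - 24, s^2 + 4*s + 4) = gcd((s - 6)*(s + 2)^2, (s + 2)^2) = s^2 + 4*s + 4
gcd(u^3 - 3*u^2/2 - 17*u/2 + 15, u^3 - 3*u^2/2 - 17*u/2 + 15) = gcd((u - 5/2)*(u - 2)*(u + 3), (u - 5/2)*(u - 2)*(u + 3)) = u^3 - 3*u^2/2 - 17*u/2 + 15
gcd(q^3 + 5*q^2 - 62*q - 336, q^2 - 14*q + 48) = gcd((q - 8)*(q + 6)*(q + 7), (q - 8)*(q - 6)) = q - 8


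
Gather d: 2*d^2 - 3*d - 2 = 2*d^2 - 3*d - 2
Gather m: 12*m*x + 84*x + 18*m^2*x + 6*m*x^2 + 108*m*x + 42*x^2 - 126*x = 18*m^2*x + m*(6*x^2 + 120*x) + 42*x^2 - 42*x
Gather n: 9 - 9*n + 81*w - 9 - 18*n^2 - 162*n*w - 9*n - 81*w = -18*n^2 + n*(-162*w - 18)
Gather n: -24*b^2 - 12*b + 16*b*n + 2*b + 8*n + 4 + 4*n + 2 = -24*b^2 - 10*b + n*(16*b + 12) + 6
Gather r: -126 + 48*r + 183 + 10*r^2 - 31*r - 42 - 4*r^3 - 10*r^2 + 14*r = -4*r^3 + 31*r + 15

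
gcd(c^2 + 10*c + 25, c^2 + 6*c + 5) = c + 5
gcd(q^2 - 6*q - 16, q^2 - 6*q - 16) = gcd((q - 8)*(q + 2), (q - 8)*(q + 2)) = q^2 - 6*q - 16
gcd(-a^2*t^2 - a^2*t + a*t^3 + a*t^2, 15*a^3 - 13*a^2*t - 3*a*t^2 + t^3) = -a + t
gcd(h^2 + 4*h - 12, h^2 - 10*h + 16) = h - 2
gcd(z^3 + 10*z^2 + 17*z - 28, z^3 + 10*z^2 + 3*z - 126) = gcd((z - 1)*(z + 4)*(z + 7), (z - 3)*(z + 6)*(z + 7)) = z + 7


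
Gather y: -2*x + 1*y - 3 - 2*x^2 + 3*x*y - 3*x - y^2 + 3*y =-2*x^2 - 5*x - y^2 + y*(3*x + 4) - 3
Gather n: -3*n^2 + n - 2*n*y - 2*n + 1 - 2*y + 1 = -3*n^2 + n*(-2*y - 1) - 2*y + 2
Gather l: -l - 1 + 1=-l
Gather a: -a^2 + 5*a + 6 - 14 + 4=-a^2 + 5*a - 4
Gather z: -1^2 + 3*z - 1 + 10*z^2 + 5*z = 10*z^2 + 8*z - 2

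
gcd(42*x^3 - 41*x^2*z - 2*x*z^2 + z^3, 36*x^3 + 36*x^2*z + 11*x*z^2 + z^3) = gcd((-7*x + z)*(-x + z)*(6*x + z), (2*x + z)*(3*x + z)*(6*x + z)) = 6*x + z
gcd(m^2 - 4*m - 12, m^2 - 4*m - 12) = m^2 - 4*m - 12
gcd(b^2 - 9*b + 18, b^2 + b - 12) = b - 3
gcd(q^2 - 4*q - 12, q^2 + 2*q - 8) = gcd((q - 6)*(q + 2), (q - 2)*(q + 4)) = 1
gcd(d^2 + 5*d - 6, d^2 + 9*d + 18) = d + 6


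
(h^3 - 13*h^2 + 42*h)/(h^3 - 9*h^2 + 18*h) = (h - 7)/(h - 3)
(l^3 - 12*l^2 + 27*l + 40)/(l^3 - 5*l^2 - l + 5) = (l - 8)/(l - 1)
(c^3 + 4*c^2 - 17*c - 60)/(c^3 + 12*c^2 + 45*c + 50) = (c^2 - c - 12)/(c^2 + 7*c + 10)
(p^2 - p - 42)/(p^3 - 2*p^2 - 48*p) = (p - 7)/(p*(p - 8))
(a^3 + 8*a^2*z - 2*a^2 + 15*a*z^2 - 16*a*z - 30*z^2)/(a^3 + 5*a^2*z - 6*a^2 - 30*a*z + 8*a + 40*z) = (a + 3*z)/(a - 4)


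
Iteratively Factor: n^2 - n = (n)*(n - 1)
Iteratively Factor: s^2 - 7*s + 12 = (s - 4)*(s - 3)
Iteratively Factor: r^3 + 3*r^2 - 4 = (r + 2)*(r^2 + r - 2) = (r + 2)^2*(r - 1)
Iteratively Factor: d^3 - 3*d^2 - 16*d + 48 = (d - 4)*(d^2 + d - 12) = (d - 4)*(d + 4)*(d - 3)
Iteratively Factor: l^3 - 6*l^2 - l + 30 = (l - 3)*(l^2 - 3*l - 10) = (l - 3)*(l + 2)*(l - 5)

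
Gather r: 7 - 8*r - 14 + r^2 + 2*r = r^2 - 6*r - 7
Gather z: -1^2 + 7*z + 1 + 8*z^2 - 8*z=8*z^2 - z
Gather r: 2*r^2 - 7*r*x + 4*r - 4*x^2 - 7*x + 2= 2*r^2 + r*(4 - 7*x) - 4*x^2 - 7*x + 2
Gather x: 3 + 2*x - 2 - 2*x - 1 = 0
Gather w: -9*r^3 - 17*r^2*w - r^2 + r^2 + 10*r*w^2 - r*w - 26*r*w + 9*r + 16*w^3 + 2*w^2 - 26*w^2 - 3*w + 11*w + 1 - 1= -9*r^3 + 9*r + 16*w^3 + w^2*(10*r - 24) + w*(-17*r^2 - 27*r + 8)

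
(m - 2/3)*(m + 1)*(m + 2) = m^3 + 7*m^2/3 - 4/3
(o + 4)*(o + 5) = o^2 + 9*o + 20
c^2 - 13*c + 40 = (c - 8)*(c - 5)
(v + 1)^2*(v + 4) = v^3 + 6*v^2 + 9*v + 4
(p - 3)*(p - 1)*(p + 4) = p^3 - 13*p + 12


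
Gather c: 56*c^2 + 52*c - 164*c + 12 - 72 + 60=56*c^2 - 112*c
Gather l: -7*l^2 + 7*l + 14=-7*l^2 + 7*l + 14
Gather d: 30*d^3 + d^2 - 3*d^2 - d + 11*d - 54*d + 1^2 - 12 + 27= 30*d^3 - 2*d^2 - 44*d + 16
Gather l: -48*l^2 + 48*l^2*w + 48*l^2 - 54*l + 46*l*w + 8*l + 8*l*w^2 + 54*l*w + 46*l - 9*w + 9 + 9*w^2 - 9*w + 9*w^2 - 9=48*l^2*w + l*(8*w^2 + 100*w) + 18*w^2 - 18*w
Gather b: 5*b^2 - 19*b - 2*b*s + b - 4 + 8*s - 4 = 5*b^2 + b*(-2*s - 18) + 8*s - 8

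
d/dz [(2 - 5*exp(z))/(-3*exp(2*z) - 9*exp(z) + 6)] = (-5*exp(2*z) + 4*exp(z) - 4)*exp(z)/(3*(exp(4*z) + 6*exp(3*z) + 5*exp(2*z) - 12*exp(z) + 4))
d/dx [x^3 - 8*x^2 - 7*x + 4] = 3*x^2 - 16*x - 7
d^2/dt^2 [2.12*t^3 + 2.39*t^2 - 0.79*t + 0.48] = 12.72*t + 4.78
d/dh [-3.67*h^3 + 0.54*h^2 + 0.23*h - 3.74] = -11.01*h^2 + 1.08*h + 0.23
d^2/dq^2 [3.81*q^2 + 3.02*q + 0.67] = 7.62000000000000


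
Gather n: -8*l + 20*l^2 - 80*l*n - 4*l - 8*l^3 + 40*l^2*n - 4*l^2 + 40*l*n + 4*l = -8*l^3 + 16*l^2 - 8*l + n*(40*l^2 - 40*l)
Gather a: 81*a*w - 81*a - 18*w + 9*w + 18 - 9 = a*(81*w - 81) - 9*w + 9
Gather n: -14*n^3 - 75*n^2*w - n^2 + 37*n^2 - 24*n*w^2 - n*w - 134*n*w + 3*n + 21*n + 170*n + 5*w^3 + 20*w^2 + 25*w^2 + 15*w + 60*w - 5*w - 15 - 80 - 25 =-14*n^3 + n^2*(36 - 75*w) + n*(-24*w^2 - 135*w + 194) + 5*w^3 + 45*w^2 + 70*w - 120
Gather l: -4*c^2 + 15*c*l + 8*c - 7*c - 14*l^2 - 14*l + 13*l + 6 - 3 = -4*c^2 + c - 14*l^2 + l*(15*c - 1) + 3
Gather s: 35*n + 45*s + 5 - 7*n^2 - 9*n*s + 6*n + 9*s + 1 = -7*n^2 + 41*n + s*(54 - 9*n) + 6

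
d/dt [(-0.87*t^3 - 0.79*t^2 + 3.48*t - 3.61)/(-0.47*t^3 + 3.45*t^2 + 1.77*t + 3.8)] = (-3.3728*t^4 + 0.1914*t^3 - 28.4124*t^2 + 18.905*t + 19.6137)/(0.2209*t^6 - 3.243*t^5 + 10.2387*t^4 + 8.641*t^3 + 29.3529*t^2 + 13.452*t + 14.44)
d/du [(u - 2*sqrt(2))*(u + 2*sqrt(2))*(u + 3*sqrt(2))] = 3*u^2 + 6*sqrt(2)*u - 8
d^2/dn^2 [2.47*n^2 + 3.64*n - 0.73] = 4.94000000000000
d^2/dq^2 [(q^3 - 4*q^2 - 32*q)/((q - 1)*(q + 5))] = 10*(q^3 - 24*q^2 - 81*q - 148)/(q^6 + 12*q^5 + 33*q^4 - 56*q^3 - 165*q^2 + 300*q - 125)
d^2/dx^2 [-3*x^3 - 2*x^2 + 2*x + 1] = -18*x - 4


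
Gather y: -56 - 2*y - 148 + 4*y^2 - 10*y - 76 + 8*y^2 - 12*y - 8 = 12*y^2 - 24*y - 288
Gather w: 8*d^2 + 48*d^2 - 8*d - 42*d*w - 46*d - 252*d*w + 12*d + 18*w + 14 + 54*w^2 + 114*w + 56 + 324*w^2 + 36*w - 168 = 56*d^2 - 42*d + 378*w^2 + w*(168 - 294*d) - 98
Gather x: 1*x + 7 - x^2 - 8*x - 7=-x^2 - 7*x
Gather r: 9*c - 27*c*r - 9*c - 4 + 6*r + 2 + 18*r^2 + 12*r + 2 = 18*r^2 + r*(18 - 27*c)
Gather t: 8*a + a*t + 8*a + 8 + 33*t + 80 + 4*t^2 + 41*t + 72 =16*a + 4*t^2 + t*(a + 74) + 160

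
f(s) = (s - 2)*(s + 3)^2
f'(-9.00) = 168.00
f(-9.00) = -396.00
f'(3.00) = 48.00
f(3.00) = 36.00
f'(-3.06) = 0.61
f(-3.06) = -0.02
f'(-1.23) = -8.30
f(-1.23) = -10.12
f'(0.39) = 0.58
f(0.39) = -18.50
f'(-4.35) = 18.97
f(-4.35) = -11.57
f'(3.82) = 71.34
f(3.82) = 84.65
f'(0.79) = 5.19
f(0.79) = -17.38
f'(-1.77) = -7.76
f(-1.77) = -5.70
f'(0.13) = -1.91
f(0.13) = -18.32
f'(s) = (s - 2)*(2*s + 6) + (s + 3)^2 = (s + 3)*(3*s - 1)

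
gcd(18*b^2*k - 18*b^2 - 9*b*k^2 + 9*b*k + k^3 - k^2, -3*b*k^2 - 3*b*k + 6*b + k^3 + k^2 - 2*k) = 3*b*k - 3*b - k^2 + k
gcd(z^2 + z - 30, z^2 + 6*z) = z + 6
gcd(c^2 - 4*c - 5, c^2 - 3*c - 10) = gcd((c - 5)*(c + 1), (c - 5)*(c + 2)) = c - 5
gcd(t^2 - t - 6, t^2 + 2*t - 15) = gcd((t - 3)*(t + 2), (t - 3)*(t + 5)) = t - 3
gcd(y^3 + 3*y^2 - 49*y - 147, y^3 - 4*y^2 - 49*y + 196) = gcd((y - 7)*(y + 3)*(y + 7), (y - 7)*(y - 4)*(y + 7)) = y^2 - 49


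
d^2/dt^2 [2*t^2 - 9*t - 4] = 4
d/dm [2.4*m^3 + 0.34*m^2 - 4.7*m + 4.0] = 7.2*m^2 + 0.68*m - 4.7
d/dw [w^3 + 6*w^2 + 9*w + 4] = 3*w^2 + 12*w + 9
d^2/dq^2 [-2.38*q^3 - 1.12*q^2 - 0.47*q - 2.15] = -14.28*q - 2.24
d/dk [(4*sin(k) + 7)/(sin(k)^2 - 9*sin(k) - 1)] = (-14*sin(k) + 4*cos(k)^2 + 55)*cos(k)/(9*sin(k) + cos(k)^2)^2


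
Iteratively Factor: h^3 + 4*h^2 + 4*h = (h + 2)*(h^2 + 2*h) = h*(h + 2)*(h + 2)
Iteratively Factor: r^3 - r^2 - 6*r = (r)*(r^2 - r - 6) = r*(r + 2)*(r - 3)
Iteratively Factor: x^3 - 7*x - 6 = (x - 3)*(x^2 + 3*x + 2) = (x - 3)*(x + 1)*(x + 2)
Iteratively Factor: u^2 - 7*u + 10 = (u - 5)*(u - 2)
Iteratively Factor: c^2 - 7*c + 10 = (c - 5)*(c - 2)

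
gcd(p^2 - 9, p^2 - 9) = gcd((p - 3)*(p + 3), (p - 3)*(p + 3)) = p^2 - 9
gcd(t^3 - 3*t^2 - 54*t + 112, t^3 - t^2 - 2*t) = t - 2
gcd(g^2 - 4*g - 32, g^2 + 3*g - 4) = g + 4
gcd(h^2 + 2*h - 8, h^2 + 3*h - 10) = h - 2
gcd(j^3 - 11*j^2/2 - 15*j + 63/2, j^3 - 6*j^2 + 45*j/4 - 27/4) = j - 3/2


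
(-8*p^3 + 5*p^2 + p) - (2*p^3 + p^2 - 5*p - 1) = -10*p^3 + 4*p^2 + 6*p + 1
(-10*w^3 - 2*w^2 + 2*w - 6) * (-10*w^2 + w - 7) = 100*w^5 + 10*w^4 + 48*w^3 + 76*w^2 - 20*w + 42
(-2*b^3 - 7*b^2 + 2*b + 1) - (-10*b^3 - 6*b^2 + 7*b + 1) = 8*b^3 - b^2 - 5*b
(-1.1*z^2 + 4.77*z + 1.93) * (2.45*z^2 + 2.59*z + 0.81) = -2.695*z^4 + 8.8375*z^3 + 16.1918*z^2 + 8.8624*z + 1.5633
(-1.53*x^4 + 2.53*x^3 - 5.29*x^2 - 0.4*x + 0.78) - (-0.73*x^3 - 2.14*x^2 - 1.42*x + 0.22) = -1.53*x^4 + 3.26*x^3 - 3.15*x^2 + 1.02*x + 0.56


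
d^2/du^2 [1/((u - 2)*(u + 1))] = 2*((u - 2)^2 + (u - 2)*(u + 1) + (u + 1)^2)/((u - 2)^3*(u + 1)^3)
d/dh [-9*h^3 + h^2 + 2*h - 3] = -27*h^2 + 2*h + 2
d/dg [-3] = 0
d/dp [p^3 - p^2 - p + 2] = 3*p^2 - 2*p - 1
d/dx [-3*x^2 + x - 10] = 1 - 6*x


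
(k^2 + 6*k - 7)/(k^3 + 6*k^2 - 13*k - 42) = (k - 1)/(k^2 - k - 6)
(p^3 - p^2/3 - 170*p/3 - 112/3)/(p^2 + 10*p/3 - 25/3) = (3*p^3 - p^2 - 170*p - 112)/(3*p^2 + 10*p - 25)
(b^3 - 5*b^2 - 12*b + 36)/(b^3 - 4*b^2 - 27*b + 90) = (b^2 + b - 6)/(b^2 + 2*b - 15)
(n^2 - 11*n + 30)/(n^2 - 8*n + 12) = (n - 5)/(n - 2)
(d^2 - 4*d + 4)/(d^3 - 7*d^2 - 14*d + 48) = (d - 2)/(d^2 - 5*d - 24)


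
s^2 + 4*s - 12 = (s - 2)*(s + 6)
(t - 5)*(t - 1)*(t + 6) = t^3 - 31*t + 30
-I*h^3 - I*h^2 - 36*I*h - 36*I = (h - 6*I)*(h + 6*I)*(-I*h - I)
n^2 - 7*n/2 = n*(n - 7/2)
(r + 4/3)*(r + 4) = r^2 + 16*r/3 + 16/3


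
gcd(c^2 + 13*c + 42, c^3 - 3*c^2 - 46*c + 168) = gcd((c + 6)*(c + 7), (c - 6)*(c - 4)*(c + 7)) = c + 7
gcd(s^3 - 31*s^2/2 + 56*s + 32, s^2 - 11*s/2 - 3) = s + 1/2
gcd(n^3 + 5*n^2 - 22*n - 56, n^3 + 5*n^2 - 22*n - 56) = n^3 + 5*n^2 - 22*n - 56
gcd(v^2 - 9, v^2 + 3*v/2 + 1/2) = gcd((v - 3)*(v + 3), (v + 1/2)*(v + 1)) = 1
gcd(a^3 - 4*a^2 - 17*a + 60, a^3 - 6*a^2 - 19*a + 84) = a^2 + a - 12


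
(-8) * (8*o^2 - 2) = 16 - 64*o^2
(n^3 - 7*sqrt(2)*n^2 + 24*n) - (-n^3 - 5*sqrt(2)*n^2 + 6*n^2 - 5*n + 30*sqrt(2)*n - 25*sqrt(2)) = 2*n^3 - 6*n^2 - 2*sqrt(2)*n^2 - 30*sqrt(2)*n + 29*n + 25*sqrt(2)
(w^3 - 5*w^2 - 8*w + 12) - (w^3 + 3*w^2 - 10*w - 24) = -8*w^2 + 2*w + 36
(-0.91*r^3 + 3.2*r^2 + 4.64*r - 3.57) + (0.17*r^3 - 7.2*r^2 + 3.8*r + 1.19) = -0.74*r^3 - 4.0*r^2 + 8.44*r - 2.38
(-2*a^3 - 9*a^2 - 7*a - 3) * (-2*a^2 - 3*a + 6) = 4*a^5 + 24*a^4 + 29*a^3 - 27*a^2 - 33*a - 18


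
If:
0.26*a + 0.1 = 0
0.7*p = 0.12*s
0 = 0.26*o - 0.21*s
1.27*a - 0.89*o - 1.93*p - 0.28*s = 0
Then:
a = -0.38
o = -0.30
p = -0.06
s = -0.37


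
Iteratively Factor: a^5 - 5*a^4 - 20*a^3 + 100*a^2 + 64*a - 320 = (a - 5)*(a^4 - 20*a^2 + 64) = (a - 5)*(a - 4)*(a^3 + 4*a^2 - 4*a - 16) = (a - 5)*(a - 4)*(a + 4)*(a^2 - 4) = (a - 5)*(a - 4)*(a + 2)*(a + 4)*(a - 2)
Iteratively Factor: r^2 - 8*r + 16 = (r - 4)*(r - 4)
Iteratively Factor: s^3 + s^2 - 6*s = (s)*(s^2 + s - 6) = s*(s - 2)*(s + 3)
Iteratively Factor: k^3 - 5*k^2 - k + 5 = (k - 5)*(k^2 - 1) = (k - 5)*(k + 1)*(k - 1)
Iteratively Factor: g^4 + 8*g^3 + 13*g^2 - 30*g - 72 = (g - 2)*(g^3 + 10*g^2 + 33*g + 36) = (g - 2)*(g + 3)*(g^2 + 7*g + 12) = (g - 2)*(g + 3)^2*(g + 4)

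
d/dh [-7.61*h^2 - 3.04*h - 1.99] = -15.22*h - 3.04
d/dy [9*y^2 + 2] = 18*y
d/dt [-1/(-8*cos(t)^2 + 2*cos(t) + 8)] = (8*cos(t) - 1)*sin(t)/(2*(4*sin(t)^2 + cos(t))^2)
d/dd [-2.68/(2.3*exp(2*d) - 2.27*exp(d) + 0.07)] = (12.328*exp(d) - 6.0836)*exp(d)/(2.3*exp(2*d) - 2.27*exp(d) + 0.07)^2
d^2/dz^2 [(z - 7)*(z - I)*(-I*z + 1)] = I*(14 - 6*z)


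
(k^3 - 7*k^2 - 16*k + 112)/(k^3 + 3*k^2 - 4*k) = (k^2 - 11*k + 28)/(k*(k - 1))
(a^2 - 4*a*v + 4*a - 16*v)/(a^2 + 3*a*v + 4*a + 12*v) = (a - 4*v)/(a + 3*v)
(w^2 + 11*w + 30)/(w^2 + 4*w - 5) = (w + 6)/(w - 1)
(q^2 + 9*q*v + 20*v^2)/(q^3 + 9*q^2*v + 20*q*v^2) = 1/q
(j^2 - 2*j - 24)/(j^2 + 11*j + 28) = (j - 6)/(j + 7)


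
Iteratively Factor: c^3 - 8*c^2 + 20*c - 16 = (c - 2)*(c^2 - 6*c + 8) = (c - 2)^2*(c - 4)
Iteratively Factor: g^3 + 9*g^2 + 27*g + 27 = (g + 3)*(g^2 + 6*g + 9) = (g + 3)^2*(g + 3)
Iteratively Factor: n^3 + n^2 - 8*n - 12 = (n + 2)*(n^2 - n - 6) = (n + 2)^2*(n - 3)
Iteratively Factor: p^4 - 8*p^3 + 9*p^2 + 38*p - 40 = (p - 1)*(p^3 - 7*p^2 + 2*p + 40) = (p - 5)*(p - 1)*(p^2 - 2*p - 8) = (p - 5)*(p - 1)*(p + 2)*(p - 4)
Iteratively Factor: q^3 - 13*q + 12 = (q - 1)*(q^2 + q - 12) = (q - 3)*(q - 1)*(q + 4)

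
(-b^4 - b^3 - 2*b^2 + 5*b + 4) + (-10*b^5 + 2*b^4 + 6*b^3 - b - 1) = -10*b^5 + b^4 + 5*b^3 - 2*b^2 + 4*b + 3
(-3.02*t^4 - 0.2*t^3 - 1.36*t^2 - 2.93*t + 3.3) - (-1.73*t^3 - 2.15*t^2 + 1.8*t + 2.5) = -3.02*t^4 + 1.53*t^3 + 0.79*t^2 - 4.73*t + 0.8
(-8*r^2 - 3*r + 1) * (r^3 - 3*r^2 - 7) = -8*r^5 + 21*r^4 + 10*r^3 + 53*r^2 + 21*r - 7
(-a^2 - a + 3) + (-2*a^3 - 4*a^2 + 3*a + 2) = -2*a^3 - 5*a^2 + 2*a + 5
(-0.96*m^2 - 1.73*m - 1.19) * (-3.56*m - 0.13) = 3.4176*m^3 + 6.2836*m^2 + 4.4613*m + 0.1547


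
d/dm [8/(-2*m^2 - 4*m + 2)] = 8*(m + 1)/(m^2 + 2*m - 1)^2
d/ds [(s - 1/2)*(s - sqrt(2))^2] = (s - sqrt(2))*(3*s - sqrt(2) - 1)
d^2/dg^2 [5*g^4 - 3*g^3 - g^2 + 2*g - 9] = 60*g^2 - 18*g - 2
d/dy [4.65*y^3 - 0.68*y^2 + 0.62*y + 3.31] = 13.95*y^2 - 1.36*y + 0.62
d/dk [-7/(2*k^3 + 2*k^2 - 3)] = 14*k*(3*k + 2)/(2*k^3 + 2*k^2 - 3)^2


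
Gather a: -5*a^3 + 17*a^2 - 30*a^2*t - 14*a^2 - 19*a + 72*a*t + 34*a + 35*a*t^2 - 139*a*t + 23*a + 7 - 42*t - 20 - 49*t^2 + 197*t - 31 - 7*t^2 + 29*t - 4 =-5*a^3 + a^2*(3 - 30*t) + a*(35*t^2 - 67*t + 38) - 56*t^2 + 184*t - 48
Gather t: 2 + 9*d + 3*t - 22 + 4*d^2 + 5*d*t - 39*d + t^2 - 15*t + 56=4*d^2 - 30*d + t^2 + t*(5*d - 12) + 36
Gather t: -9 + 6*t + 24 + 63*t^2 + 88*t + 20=63*t^2 + 94*t + 35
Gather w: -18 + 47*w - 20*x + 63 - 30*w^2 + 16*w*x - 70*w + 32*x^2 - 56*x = -30*w^2 + w*(16*x - 23) + 32*x^2 - 76*x + 45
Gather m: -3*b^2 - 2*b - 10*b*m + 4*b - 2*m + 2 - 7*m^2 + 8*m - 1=-3*b^2 + 2*b - 7*m^2 + m*(6 - 10*b) + 1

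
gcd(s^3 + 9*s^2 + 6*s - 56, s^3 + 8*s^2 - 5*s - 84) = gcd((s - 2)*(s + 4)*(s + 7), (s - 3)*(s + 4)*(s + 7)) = s^2 + 11*s + 28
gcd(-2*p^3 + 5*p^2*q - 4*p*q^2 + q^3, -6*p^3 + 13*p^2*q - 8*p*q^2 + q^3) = p^2 - 2*p*q + q^2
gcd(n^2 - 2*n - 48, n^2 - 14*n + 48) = n - 8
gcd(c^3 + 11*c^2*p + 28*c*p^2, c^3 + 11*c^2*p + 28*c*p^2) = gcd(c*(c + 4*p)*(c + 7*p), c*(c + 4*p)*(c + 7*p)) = c^3 + 11*c^2*p + 28*c*p^2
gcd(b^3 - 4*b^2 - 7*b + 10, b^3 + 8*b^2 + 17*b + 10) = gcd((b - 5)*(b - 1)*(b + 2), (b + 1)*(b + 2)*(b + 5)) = b + 2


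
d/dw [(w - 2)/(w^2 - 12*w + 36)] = (-w - 2)/(w^3 - 18*w^2 + 108*w - 216)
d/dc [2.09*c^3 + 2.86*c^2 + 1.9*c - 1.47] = 6.27*c^2 + 5.72*c + 1.9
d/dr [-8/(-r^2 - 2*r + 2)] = 16*(-r - 1)/(r^2 + 2*r - 2)^2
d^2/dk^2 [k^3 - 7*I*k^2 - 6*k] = 6*k - 14*I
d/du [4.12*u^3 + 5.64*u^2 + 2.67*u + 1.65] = 12.36*u^2 + 11.28*u + 2.67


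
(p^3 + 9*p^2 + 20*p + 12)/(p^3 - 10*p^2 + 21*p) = (p^3 + 9*p^2 + 20*p + 12)/(p*(p^2 - 10*p + 21))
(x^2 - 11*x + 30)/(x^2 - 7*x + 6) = (x - 5)/(x - 1)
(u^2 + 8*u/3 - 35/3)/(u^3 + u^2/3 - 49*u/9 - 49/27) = 9*(u + 5)/(9*u^2 + 24*u + 7)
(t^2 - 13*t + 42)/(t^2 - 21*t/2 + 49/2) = 2*(t - 6)/(2*t - 7)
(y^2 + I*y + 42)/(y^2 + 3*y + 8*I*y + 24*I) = (y^2 + I*y + 42)/(y^2 + y*(3 + 8*I) + 24*I)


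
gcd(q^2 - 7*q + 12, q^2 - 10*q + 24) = q - 4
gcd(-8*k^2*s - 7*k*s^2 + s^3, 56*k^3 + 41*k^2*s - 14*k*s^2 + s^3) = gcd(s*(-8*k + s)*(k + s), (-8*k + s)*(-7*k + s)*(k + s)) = -8*k^2 - 7*k*s + s^2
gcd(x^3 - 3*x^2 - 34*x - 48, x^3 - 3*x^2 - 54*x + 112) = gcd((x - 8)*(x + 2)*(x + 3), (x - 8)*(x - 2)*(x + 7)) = x - 8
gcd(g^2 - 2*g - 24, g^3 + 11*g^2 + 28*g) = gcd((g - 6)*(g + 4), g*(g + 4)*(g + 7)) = g + 4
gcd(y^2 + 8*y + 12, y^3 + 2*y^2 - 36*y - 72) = y^2 + 8*y + 12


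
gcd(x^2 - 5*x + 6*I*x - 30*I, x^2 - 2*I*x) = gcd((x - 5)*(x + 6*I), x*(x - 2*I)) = 1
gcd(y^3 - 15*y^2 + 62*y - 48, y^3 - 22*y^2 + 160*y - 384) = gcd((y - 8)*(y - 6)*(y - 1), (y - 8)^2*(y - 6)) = y^2 - 14*y + 48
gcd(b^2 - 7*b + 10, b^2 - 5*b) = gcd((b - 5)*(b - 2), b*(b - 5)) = b - 5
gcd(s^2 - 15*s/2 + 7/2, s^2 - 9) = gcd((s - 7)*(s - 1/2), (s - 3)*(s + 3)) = 1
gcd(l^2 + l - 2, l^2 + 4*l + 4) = l + 2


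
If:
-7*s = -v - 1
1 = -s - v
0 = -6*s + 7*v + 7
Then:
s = 0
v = -1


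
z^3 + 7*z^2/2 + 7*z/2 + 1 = (z + 1/2)*(z + 1)*(z + 2)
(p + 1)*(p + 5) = p^2 + 6*p + 5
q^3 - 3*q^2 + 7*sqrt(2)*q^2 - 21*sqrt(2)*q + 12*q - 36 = (q - 3)*(q + sqrt(2))*(q + 6*sqrt(2))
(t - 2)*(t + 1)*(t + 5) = t^3 + 4*t^2 - 7*t - 10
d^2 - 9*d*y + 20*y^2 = (d - 5*y)*(d - 4*y)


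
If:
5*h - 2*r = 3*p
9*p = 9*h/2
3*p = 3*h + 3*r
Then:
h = 0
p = 0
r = 0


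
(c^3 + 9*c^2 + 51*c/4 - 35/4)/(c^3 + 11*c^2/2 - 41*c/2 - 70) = (c - 1/2)/(c - 4)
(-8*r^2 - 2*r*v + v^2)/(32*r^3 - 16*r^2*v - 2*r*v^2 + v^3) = (-2*r - v)/(8*r^2 - 2*r*v - v^2)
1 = 1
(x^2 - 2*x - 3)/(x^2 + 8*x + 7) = (x - 3)/(x + 7)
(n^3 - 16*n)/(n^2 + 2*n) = (n^2 - 16)/(n + 2)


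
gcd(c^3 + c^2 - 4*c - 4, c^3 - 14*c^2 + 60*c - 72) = c - 2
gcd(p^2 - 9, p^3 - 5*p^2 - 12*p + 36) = p + 3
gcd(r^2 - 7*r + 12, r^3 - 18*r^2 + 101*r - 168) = r - 3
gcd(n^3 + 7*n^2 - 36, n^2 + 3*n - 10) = n - 2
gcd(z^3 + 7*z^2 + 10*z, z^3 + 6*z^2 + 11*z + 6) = z + 2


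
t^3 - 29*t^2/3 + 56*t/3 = t*(t - 7)*(t - 8/3)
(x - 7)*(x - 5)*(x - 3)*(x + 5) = x^4 - 10*x^3 - 4*x^2 + 250*x - 525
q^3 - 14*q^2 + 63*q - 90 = (q - 6)*(q - 5)*(q - 3)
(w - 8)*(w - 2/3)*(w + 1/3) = w^3 - 25*w^2/3 + 22*w/9 + 16/9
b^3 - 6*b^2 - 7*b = b*(b - 7)*(b + 1)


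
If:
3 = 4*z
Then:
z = 3/4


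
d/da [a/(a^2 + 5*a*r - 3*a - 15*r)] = (a^2 + 5*a*r - a*(2*a + 5*r - 3) - 3*a - 15*r)/(a^2 + 5*a*r - 3*a - 15*r)^2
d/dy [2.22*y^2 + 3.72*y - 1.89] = 4.44*y + 3.72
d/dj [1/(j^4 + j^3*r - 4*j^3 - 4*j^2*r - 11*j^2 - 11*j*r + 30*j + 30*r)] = (-4*j^3 - 3*j^2*r + 12*j^2 + 8*j*r + 22*j + 11*r - 30)/(j^4 + j^3*r - 4*j^3 - 4*j^2*r - 11*j^2 - 11*j*r + 30*j + 30*r)^2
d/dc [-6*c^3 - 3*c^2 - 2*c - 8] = -18*c^2 - 6*c - 2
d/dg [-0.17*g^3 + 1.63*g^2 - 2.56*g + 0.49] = -0.51*g^2 + 3.26*g - 2.56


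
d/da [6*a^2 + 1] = 12*a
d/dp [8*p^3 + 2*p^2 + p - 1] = 24*p^2 + 4*p + 1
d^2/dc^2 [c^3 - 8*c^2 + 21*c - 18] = 6*c - 16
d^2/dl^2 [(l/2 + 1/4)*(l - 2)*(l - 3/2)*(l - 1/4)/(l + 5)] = 3*(16*l^4 + 196*l^3 + 540*l^2 - 1300*l + 233)/(16*(l^3 + 15*l^2 + 75*l + 125))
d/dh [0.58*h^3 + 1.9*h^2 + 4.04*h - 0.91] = 1.74*h^2 + 3.8*h + 4.04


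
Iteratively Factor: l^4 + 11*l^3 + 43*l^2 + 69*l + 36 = (l + 1)*(l^3 + 10*l^2 + 33*l + 36) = (l + 1)*(l + 3)*(l^2 + 7*l + 12) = (l + 1)*(l + 3)*(l + 4)*(l + 3)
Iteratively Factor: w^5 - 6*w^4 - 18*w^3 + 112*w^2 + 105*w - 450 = (w - 5)*(w^4 - w^3 - 23*w^2 - 3*w + 90) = (w - 5)*(w + 3)*(w^3 - 4*w^2 - 11*w + 30) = (w - 5)^2*(w + 3)*(w^2 + w - 6) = (w - 5)^2*(w - 2)*(w + 3)*(w + 3)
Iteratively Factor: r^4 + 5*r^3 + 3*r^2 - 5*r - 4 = (r + 4)*(r^3 + r^2 - r - 1) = (r - 1)*(r + 4)*(r^2 + 2*r + 1) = (r - 1)*(r + 1)*(r + 4)*(r + 1)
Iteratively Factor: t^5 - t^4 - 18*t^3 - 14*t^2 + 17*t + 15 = (t - 5)*(t^4 + 4*t^3 + 2*t^2 - 4*t - 3) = (t - 5)*(t - 1)*(t^3 + 5*t^2 + 7*t + 3) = (t - 5)*(t - 1)*(t + 3)*(t^2 + 2*t + 1) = (t - 5)*(t - 1)*(t + 1)*(t + 3)*(t + 1)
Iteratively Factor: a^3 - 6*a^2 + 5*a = (a)*(a^2 - 6*a + 5) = a*(a - 1)*(a - 5)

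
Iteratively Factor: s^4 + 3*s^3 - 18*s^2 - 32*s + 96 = (s + 4)*(s^3 - s^2 - 14*s + 24) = (s - 3)*(s + 4)*(s^2 + 2*s - 8) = (s - 3)*(s - 2)*(s + 4)*(s + 4)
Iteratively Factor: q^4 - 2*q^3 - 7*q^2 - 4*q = (q + 1)*(q^3 - 3*q^2 - 4*q) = (q - 4)*(q + 1)*(q^2 + q) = q*(q - 4)*(q + 1)*(q + 1)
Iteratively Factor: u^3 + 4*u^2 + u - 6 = (u + 3)*(u^2 + u - 2) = (u + 2)*(u + 3)*(u - 1)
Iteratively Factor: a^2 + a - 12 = (a - 3)*(a + 4)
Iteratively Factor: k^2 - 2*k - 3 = (k - 3)*(k + 1)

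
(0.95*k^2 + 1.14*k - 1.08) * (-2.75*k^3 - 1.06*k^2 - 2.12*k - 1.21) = -2.6125*k^5 - 4.142*k^4 - 0.2524*k^3 - 2.4215*k^2 + 0.9102*k + 1.3068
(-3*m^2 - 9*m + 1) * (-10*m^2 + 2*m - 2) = 30*m^4 + 84*m^3 - 22*m^2 + 20*m - 2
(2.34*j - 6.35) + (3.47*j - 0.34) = 5.81*j - 6.69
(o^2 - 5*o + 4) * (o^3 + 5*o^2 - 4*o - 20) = o^5 - 25*o^3 + 20*o^2 + 84*o - 80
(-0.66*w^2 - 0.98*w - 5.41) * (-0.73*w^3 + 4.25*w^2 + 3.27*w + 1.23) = 0.4818*w^5 - 2.0896*w^4 - 2.3739*w^3 - 27.0089*w^2 - 18.8961*w - 6.6543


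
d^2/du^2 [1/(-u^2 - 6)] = 6*(2 - u^2)/(u^2 + 6)^3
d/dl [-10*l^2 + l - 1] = 1 - 20*l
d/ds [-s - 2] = -1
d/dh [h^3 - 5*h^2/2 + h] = 3*h^2 - 5*h + 1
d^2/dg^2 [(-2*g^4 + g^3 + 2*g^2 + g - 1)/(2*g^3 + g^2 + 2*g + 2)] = 2*(12*g^6 + 12*g^5 - 102*g^4 - 141*g^3 - 87*g^2 + 12*g + 2)/(8*g^9 + 12*g^8 + 30*g^7 + 49*g^6 + 54*g^5 + 66*g^4 + 56*g^3 + 36*g^2 + 24*g + 8)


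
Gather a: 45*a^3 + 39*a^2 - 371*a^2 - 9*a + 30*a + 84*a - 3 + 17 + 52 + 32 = 45*a^3 - 332*a^2 + 105*a + 98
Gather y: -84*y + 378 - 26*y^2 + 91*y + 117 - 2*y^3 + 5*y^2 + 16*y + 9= -2*y^3 - 21*y^2 + 23*y + 504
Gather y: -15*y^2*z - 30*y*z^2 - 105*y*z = -15*y^2*z + y*(-30*z^2 - 105*z)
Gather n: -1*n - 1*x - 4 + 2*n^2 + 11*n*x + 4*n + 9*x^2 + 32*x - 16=2*n^2 + n*(11*x + 3) + 9*x^2 + 31*x - 20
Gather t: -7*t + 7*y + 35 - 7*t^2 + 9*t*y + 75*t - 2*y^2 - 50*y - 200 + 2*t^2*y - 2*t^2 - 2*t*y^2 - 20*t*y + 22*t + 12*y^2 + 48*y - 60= t^2*(2*y - 9) + t*(-2*y^2 - 11*y + 90) + 10*y^2 + 5*y - 225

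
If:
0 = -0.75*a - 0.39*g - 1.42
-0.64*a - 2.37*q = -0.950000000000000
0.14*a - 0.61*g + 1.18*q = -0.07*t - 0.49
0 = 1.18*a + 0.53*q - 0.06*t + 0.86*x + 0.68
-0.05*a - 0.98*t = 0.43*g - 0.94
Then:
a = -3.20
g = 2.52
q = 1.27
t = 0.02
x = 2.83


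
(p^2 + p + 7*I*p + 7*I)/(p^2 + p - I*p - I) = (p + 7*I)/(p - I)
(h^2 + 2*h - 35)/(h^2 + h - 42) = (h - 5)/(h - 6)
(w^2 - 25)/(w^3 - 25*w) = 1/w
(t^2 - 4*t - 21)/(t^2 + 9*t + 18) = (t - 7)/(t + 6)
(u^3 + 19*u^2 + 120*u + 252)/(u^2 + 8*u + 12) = (u^2 + 13*u + 42)/(u + 2)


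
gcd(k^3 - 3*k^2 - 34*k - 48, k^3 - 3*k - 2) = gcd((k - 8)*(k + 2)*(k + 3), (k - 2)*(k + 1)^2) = 1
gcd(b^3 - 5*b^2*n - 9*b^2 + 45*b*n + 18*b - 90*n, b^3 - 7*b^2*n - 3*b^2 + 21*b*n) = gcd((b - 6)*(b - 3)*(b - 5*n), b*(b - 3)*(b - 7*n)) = b - 3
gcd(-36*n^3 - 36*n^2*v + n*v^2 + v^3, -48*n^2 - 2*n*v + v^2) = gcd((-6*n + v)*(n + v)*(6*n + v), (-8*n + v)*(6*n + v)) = 6*n + v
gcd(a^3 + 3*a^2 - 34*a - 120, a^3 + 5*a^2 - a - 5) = a + 5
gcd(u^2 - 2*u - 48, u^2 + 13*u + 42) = u + 6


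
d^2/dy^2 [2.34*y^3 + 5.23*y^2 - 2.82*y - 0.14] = 14.04*y + 10.46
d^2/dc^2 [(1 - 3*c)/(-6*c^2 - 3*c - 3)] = 2*((3*c - 1)*(4*c + 1)^2 - (18*c + 1)*(2*c^2 + c + 1))/(3*(2*c^2 + c + 1)^3)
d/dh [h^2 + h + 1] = 2*h + 1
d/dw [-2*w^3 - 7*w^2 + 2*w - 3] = -6*w^2 - 14*w + 2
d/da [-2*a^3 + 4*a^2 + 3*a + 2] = -6*a^2 + 8*a + 3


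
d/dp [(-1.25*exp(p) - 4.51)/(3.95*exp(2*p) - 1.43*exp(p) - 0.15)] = (4.9375*exp(2*p) + 35.629*exp(p) - 6.2618)*exp(p)/(15.6025*exp(4*p) - 11.297*exp(3*p) + 0.8599*exp(2*p) + 0.429*exp(p) + 0.0225)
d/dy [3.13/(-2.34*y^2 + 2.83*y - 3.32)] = (14.6484*y - 8.8579)/(2.34*y^2 - 2.83*y + 3.32)^2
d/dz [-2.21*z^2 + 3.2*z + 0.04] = 3.2 - 4.42*z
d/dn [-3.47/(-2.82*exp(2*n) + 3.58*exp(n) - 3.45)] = (12.4226 - 19.5708*exp(n))*exp(n)/(2.82*exp(2*n) - 3.58*exp(n) + 3.45)^2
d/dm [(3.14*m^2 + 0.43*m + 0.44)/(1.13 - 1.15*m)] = (-3.611*m^2 + 7.0964*m + 0.9919)/(1.3225*m^2 - 2.599*m + 1.2769)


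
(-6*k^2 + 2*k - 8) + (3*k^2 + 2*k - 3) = -3*k^2 + 4*k - 11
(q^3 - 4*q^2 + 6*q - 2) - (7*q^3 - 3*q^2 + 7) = -6*q^3 - q^2 + 6*q - 9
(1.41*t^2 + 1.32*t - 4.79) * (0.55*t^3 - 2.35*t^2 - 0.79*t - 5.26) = 0.7755*t^5 - 2.5875*t^4 - 6.8504*t^3 + 2.7971*t^2 - 3.1591*t + 25.1954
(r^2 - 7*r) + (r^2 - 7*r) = 2*r^2 - 14*r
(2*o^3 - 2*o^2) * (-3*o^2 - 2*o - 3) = -6*o^5 + 2*o^4 - 2*o^3 + 6*o^2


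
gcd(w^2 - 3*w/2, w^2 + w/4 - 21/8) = w - 3/2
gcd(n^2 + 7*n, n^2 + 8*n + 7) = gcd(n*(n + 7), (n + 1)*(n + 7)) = n + 7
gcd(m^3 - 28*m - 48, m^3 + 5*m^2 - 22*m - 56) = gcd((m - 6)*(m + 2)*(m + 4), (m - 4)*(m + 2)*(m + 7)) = m + 2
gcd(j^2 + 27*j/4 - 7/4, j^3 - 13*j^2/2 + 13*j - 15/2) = 1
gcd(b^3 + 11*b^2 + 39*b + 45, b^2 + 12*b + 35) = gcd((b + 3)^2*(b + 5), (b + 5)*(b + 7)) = b + 5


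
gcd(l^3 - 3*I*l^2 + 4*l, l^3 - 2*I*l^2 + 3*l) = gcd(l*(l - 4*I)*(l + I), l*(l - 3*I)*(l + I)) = l^2 + I*l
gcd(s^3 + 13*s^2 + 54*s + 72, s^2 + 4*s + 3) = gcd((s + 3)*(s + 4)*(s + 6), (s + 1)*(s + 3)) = s + 3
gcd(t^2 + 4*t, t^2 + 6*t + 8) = t + 4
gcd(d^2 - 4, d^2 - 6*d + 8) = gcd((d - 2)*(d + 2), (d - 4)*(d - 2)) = d - 2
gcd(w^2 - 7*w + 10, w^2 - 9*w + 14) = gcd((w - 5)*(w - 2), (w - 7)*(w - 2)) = w - 2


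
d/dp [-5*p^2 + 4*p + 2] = 4 - 10*p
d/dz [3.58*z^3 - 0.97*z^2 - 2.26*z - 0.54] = 10.74*z^2 - 1.94*z - 2.26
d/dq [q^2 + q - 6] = 2*q + 1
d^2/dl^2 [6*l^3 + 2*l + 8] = 36*l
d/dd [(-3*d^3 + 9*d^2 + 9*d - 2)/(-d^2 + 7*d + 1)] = (3*d^4 - 42*d^3 + 63*d^2 + 14*d + 23)/(d^4 - 14*d^3 + 47*d^2 + 14*d + 1)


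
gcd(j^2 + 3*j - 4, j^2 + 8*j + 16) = j + 4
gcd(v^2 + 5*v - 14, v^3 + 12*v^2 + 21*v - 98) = v^2 + 5*v - 14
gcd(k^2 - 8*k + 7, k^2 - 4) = 1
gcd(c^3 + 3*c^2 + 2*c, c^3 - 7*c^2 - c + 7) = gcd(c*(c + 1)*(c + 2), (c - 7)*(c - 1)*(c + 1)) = c + 1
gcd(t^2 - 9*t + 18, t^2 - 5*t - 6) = t - 6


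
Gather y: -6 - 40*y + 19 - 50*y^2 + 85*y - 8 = -50*y^2 + 45*y + 5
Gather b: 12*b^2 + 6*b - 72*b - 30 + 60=12*b^2 - 66*b + 30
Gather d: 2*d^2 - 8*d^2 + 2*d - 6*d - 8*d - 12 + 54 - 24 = -6*d^2 - 12*d + 18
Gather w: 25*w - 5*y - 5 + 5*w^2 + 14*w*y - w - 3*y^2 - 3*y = 5*w^2 + w*(14*y + 24) - 3*y^2 - 8*y - 5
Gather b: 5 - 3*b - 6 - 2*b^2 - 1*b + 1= -2*b^2 - 4*b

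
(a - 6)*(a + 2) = a^2 - 4*a - 12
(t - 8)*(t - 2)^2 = t^3 - 12*t^2 + 36*t - 32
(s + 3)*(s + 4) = s^2 + 7*s + 12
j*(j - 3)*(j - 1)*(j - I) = j^4 - 4*j^3 - I*j^3 + 3*j^2 + 4*I*j^2 - 3*I*j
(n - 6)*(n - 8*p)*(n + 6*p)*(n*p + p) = n^4*p - 2*n^3*p^2 - 5*n^3*p - 48*n^2*p^3 + 10*n^2*p^2 - 6*n^2*p + 240*n*p^3 + 12*n*p^2 + 288*p^3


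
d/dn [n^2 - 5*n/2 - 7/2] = 2*n - 5/2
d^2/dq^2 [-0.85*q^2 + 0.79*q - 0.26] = -1.70000000000000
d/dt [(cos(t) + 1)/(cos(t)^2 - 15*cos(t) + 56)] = (cos(t)^2 + 2*cos(t) - 71)*sin(t)/(cos(t)^2 - 15*cos(t) + 56)^2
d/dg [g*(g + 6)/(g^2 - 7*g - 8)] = (-13*g^2 - 16*g - 48)/(g^4 - 14*g^3 + 33*g^2 + 112*g + 64)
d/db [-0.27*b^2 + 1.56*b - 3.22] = 1.56 - 0.54*b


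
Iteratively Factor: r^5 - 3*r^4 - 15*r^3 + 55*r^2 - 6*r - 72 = (r - 3)*(r^4 - 15*r^2 + 10*r + 24) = (r - 3)^2*(r^3 + 3*r^2 - 6*r - 8) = (r - 3)^2*(r - 2)*(r^2 + 5*r + 4) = (r - 3)^2*(r - 2)*(r + 4)*(r + 1)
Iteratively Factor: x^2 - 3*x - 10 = (x + 2)*(x - 5)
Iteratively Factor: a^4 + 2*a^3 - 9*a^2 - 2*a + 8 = (a - 2)*(a^3 + 4*a^2 - a - 4) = (a - 2)*(a + 4)*(a^2 - 1) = (a - 2)*(a + 1)*(a + 4)*(a - 1)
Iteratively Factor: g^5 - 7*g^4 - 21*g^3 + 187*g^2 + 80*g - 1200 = (g - 4)*(g^4 - 3*g^3 - 33*g^2 + 55*g + 300) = (g - 4)*(g + 3)*(g^3 - 6*g^2 - 15*g + 100) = (g - 4)*(g + 3)*(g + 4)*(g^2 - 10*g + 25) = (g - 5)*(g - 4)*(g + 3)*(g + 4)*(g - 5)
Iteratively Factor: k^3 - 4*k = (k - 2)*(k^2 + 2*k) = k*(k - 2)*(k + 2)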